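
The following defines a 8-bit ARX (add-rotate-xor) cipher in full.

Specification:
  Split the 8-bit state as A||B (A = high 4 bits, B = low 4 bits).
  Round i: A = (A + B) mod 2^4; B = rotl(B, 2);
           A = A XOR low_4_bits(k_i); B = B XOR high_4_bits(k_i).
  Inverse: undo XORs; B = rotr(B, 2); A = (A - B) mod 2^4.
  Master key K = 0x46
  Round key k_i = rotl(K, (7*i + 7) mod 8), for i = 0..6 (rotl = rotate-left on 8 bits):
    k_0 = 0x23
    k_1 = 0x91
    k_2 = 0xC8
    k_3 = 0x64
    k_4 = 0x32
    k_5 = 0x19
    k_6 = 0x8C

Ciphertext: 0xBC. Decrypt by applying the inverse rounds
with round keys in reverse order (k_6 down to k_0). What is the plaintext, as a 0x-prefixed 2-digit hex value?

0x08

s_0 = ciphertext = 0xBC
s_1 = InvRound(s_0, k_6) = 0x61
s_2 = InvRound(s_1, k_5) = 0xF0
s_3 = InvRound(s_2, k_4) = 0x1C
s_4 = InvRound(s_3, k_3) = 0xBA
s_5 = InvRound(s_4, k_2) = 0xA9
s_6 = InvRound(s_5, k_1) = 0xB0
s_7 = InvRound(s_6, k_0) = 0x08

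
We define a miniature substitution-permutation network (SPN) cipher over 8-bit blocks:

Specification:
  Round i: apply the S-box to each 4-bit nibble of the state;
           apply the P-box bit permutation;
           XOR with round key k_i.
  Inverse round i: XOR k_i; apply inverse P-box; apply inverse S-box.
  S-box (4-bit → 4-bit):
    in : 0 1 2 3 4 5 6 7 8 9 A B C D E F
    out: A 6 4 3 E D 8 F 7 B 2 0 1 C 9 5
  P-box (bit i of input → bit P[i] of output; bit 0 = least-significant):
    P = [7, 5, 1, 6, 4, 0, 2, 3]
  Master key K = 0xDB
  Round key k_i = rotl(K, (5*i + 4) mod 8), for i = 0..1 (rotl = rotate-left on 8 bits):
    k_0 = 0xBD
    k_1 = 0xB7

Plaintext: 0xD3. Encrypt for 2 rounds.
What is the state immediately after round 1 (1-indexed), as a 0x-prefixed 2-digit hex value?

0x11

s_0 = plaintext = 0xD3
s_1 = Round(s_0, k_0) = 0x11
s_2 = Round(s_1, k_1) = 0x90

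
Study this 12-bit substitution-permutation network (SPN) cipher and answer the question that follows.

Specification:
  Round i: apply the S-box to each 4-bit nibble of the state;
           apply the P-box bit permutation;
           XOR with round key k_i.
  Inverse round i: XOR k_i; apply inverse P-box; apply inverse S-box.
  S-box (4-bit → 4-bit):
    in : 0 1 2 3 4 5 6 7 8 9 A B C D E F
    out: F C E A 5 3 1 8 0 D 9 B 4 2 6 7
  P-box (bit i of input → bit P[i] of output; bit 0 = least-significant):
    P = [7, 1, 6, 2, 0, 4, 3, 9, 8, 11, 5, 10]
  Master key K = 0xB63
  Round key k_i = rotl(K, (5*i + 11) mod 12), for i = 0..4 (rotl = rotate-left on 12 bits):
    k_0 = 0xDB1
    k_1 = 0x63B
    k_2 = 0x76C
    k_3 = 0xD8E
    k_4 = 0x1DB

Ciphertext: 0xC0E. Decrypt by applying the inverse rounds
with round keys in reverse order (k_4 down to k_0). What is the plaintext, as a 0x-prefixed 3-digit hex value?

0x31B

s_0 = ciphertext = 0xC0E
s_1 = InvRound(s_0, k_4) = 0xB59
s_2 = InvRound(s_1, k_3) = 0x7B0
s_3 = InvRound(s_2, k_2) = 0x8E9
s_4 = InvRound(s_3, k_1) = 0x33F
s_5 = InvRound(s_4, k_0) = 0x31B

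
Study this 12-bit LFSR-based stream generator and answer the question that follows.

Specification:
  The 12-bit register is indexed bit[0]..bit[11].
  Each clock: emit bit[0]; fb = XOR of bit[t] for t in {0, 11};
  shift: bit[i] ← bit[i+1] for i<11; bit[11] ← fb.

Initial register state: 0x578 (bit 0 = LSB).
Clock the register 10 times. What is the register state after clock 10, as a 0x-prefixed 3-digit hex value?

0xCA1

reg_0 = 0x578
clock 1: out=0, reg = 0x2BC
clock 2: out=0, reg = 0x15E
clock 3: out=0, reg = 0x0AF
clock 4: out=1, reg = 0x857
clock 5: out=1, reg = 0x42B
clock 6: out=1, reg = 0xA15
clock 7: out=1, reg = 0x50A
clock 8: out=0, reg = 0x285
clock 9: out=1, reg = 0x942
clock 10: out=0, reg = 0xCA1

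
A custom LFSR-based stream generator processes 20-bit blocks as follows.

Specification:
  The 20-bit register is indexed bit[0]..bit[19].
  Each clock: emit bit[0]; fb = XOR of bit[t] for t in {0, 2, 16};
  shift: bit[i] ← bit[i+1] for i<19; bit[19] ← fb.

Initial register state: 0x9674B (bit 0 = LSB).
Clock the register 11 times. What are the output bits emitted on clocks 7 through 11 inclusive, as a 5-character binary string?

10111

reg_0 = 0x9674B
clock 1: out=1, reg = 0x4B3A5
clock 2: out=1, reg = 0x259D2
clock 3: out=0, reg = 0x12CE9
clock 4: out=1, reg = 0x09674
clock 5: out=0, reg = 0x84B3A
clock 6: out=0, reg = 0x4259D
clock 7: out=1, reg = 0x212CE
clock 8: out=0, reg = 0x90967
clock 9: out=1, reg = 0xC84B3
clock 10: out=1, reg = 0xE4259
clock 11: out=1, reg = 0xF212C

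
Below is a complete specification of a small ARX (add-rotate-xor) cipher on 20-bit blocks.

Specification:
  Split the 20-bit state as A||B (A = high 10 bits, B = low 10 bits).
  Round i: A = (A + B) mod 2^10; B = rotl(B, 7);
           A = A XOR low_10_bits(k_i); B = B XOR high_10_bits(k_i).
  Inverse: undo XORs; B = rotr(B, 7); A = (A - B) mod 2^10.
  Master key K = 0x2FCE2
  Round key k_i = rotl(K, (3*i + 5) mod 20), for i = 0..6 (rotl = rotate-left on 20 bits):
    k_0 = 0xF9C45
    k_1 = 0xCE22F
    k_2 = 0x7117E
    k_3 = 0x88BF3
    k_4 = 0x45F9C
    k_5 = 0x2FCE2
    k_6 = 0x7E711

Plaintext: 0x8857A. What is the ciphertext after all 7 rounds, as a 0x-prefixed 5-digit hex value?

0x2E715

s_0 = plaintext = 0x8857A
s_1 = Round(s_0, k_0) = 0xF7AC8
s_2 = Round(s_1, k_1) = 0x22761
s_3 = Round(s_2, k_2) = 0xA5128
s_4 = Round(s_3, k_3) = 0x13E07
s_5 = Round(s_4, k_4) = 0x72AD7
s_6 = Round(s_5, k_5) = 0x10F65
s_7 = Round(s_6, k_6) = 0x2E715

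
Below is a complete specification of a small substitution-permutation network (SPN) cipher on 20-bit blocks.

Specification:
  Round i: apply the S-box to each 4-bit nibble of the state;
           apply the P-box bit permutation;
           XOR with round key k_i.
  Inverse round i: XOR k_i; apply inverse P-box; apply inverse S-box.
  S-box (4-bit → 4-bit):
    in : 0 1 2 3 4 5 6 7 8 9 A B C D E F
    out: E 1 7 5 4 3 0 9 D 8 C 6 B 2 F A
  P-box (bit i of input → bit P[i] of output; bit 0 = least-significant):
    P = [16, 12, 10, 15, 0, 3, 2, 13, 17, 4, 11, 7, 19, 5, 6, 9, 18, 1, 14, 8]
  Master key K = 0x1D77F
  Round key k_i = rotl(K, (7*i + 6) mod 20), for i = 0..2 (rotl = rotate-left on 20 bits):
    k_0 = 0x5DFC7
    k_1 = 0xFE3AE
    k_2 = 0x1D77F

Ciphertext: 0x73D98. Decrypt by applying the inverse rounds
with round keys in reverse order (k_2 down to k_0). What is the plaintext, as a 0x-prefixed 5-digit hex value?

s_0 = ciphertext = 0x73D98
s_1 = InvRound(s_0, k_2) = 0x20889
s_2 = InvRound(s_1, k_1) = 0xEC487
s_3 = InvRound(s_2, k_0) = 0x98365

0x98365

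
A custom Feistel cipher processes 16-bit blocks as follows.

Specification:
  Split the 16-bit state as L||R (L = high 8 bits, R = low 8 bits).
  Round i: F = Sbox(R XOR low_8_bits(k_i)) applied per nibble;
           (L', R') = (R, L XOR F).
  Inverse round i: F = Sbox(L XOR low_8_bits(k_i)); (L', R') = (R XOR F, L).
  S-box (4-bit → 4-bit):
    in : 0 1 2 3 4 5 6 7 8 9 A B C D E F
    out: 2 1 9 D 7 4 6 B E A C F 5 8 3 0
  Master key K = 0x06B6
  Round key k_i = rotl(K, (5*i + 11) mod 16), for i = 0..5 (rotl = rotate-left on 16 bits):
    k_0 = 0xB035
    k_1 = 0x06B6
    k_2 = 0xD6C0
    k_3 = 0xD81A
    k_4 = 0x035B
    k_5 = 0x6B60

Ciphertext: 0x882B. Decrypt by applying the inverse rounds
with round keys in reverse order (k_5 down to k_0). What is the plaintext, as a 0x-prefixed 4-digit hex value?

0x0498

s_0 = ciphertext = 0x882B
s_1 = InvRound(s_0, k_5) = 0x1588
s_2 = InvRound(s_1, k_4) = 0xFB15
s_3 = InvRound(s_2, k_3) = 0x24FB
s_4 = InvRound(s_3, k_2) = 0xCC24
s_5 = InvRound(s_4, k_1) = 0x98CC
s_6 = InvRound(s_5, k_0) = 0x0498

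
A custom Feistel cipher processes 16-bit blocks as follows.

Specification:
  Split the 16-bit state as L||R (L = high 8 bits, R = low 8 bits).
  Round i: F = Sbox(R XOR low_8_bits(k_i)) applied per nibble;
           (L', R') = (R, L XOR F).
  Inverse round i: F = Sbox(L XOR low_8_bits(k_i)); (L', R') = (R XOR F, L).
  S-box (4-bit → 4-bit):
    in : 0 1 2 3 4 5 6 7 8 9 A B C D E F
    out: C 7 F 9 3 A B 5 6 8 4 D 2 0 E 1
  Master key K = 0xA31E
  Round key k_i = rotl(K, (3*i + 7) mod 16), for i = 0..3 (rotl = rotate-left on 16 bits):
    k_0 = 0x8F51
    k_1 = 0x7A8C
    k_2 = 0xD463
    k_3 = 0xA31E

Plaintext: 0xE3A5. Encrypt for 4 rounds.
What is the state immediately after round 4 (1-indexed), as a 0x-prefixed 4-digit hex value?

0x7347

s_0 = plaintext = 0xE3A5
s_1 = Round(s_0, k_0) = 0xA5F0
s_2 = Round(s_1, k_1) = 0xF0F7
s_3 = Round(s_2, k_2) = 0xF773
s_4 = Round(s_3, k_3) = 0x7347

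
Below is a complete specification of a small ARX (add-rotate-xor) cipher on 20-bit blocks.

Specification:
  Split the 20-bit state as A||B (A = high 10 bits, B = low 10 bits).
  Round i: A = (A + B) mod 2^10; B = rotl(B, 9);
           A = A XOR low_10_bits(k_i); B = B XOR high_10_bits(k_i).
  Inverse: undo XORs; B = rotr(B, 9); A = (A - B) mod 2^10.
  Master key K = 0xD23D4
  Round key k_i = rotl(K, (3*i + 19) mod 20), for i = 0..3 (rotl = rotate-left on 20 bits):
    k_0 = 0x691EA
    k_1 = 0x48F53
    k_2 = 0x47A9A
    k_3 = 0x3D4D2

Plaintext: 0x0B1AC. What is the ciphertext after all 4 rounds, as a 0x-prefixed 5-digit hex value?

0xC321C

s_0 = plaintext = 0x0B1AC
s_1 = Round(s_0, k_0) = 0x0C972
s_2 = Round(s_1, k_1) = 0xBDD9A
s_3 = Round(s_2, k_2) = 0x82DD3
s_4 = Round(s_3, k_3) = 0xC321C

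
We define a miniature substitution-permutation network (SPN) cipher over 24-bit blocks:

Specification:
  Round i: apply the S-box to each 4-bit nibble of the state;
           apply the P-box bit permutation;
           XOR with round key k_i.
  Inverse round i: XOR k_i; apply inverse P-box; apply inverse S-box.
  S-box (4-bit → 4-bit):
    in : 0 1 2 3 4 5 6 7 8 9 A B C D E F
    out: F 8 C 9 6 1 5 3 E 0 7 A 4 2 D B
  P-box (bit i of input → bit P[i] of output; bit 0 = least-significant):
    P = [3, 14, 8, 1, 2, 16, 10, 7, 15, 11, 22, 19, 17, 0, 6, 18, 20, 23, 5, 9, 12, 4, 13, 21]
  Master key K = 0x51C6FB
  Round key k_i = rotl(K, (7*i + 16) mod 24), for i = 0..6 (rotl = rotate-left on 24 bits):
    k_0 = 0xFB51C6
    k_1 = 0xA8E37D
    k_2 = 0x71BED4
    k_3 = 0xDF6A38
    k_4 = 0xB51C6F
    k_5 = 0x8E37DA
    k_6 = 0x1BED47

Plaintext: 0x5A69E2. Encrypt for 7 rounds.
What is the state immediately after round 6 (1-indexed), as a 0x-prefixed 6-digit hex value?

s_0 = plaintext = 0x5A69E2
s_1 = Round(s_0, k_0) = 0x694420
s_2 = Round(s_1, k_1) = 0xE89EB6
s_3 = Round(s_2, k_2) = 0x980D7C
s_4 = Round(s_3, k_3) = 0x58615D
s_5 = Round(s_4, k_4) = 0x3F4E0B
s_6 = Round(s_5, k_5) = 0x77E11D
s_7 = Round(s_6, k_6) = 0x85BD97

0x77E11D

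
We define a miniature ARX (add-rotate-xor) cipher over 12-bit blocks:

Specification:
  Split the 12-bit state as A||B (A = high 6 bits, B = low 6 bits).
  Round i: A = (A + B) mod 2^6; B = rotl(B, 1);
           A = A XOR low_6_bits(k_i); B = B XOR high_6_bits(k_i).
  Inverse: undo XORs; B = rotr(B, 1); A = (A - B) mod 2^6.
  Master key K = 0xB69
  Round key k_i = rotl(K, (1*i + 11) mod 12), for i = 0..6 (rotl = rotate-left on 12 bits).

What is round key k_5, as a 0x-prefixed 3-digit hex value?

K = 0xB69
k_0 = rotl(K, (1*0+11) mod 12) = rotl(K, 11) = 0xDB4
k_1 = rotl(K, (1*1+11) mod 12) = rotl(K, 0) = 0xB69
k_2 = rotl(K, (1*2+11) mod 12) = rotl(K, 1) = 0x6D3
k_3 = rotl(K, (1*3+11) mod 12) = rotl(K, 2) = 0xDA6
k_4 = rotl(K, (1*4+11) mod 12) = rotl(K, 3) = 0xB4D
k_5 = rotl(K, (1*5+11) mod 12) = rotl(K, 4) = 0x69B

0x69B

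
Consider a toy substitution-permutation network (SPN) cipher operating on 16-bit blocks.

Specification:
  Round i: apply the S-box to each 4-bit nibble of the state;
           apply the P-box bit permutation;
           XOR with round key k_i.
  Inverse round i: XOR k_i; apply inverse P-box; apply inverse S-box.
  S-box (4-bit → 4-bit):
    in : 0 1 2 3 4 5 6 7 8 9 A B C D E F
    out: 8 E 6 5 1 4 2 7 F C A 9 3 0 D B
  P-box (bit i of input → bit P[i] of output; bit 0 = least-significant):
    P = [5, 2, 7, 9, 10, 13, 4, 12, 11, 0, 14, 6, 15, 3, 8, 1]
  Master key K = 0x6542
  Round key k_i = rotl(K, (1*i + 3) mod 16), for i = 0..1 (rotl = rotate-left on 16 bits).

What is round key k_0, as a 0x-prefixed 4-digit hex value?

0x2A13

K = 0x6542
k_0 = rotl(K, (1*0+3) mod 16) = rotl(K, 3) = 0x2A13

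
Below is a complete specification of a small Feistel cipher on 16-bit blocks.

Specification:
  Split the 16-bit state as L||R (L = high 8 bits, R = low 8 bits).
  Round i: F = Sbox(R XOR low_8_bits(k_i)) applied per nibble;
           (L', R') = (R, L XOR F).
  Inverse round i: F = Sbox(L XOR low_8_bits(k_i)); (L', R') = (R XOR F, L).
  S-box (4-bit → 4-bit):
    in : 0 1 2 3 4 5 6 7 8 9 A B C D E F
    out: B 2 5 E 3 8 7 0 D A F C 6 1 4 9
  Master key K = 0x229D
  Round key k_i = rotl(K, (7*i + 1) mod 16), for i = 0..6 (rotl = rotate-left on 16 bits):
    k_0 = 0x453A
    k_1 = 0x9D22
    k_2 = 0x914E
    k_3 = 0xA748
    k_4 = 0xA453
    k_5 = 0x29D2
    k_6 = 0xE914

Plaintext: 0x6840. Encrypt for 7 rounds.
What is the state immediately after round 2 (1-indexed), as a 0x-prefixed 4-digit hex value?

0x6778

s_0 = plaintext = 0x6840
s_1 = Round(s_0, k_0) = 0x4067
s_2 = Round(s_1, k_1) = 0x6778
s_3 = Round(s_2, k_2) = 0x7880
s_4 = Round(s_3, k_3) = 0x8015
s_5 = Round(s_4, k_4) = 0x15B7
s_6 = Round(s_5, k_5) = 0xB76D
s_7 = Round(s_6, k_6) = 0x6DBD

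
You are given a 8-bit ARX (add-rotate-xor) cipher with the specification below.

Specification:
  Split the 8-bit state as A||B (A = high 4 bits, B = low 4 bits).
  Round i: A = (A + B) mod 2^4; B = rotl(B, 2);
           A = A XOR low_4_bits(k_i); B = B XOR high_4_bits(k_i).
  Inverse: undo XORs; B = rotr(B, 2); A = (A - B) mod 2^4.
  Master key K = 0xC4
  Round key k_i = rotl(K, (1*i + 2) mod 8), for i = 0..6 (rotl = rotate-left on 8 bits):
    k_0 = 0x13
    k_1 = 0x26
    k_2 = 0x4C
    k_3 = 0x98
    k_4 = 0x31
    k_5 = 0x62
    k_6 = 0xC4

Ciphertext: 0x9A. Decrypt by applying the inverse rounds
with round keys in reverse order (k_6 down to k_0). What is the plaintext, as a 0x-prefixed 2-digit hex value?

0x0D

s_0 = ciphertext = 0x9A
s_1 = InvRound(s_0, k_6) = 0x49
s_2 = InvRound(s_1, k_5) = 0x7F
s_3 = InvRound(s_2, k_4) = 0x33
s_4 = InvRound(s_3, k_3) = 0x1A
s_5 = InvRound(s_4, k_2) = 0x2B
s_6 = InvRound(s_5, k_1) = 0xE6
s_7 = InvRound(s_6, k_0) = 0x0D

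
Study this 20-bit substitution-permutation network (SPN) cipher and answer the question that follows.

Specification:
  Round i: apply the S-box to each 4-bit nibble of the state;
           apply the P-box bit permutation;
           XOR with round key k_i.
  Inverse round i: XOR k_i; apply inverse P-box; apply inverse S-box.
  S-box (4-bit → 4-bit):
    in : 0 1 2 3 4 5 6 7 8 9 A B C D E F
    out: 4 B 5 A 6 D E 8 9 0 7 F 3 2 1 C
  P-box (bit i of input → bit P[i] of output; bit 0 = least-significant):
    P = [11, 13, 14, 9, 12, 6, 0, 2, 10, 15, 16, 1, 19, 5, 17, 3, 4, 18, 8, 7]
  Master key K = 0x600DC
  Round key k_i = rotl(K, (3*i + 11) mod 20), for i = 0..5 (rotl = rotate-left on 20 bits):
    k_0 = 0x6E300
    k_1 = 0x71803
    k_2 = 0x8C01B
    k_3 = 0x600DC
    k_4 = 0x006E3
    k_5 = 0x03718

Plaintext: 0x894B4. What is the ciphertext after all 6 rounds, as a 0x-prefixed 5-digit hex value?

s_0 = plaintext = 0x894B4
s_1 = Round(s_0, k_0) = 0x713D5
s_2 = Round(s_1, k_1) = 0xFD2E9
s_3 = Round(s_2, k_2) = 0x9D5BB
s_4 = Round(s_3, k_3) = 0x77EBB
s_5 = Round(s_4, k_4) = 0x0782E
s_6 = Round(s_5, k_5) = 0x02A13

0x02A13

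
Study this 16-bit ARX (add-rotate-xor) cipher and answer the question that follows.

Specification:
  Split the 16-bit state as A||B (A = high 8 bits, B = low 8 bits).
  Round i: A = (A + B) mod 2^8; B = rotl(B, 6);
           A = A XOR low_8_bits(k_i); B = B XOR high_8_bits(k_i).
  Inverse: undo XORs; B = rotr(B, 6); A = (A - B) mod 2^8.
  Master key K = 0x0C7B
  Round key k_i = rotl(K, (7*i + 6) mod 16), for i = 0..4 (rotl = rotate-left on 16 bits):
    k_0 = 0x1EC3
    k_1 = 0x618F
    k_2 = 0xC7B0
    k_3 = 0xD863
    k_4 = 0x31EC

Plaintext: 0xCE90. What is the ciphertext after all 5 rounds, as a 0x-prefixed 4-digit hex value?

s_0 = plaintext = 0xCE90
s_1 = Round(s_0, k_0) = 0x9D3A
s_2 = Round(s_1, k_1) = 0x58EF
s_3 = Round(s_2, k_2) = 0xF73C
s_4 = Round(s_3, k_3) = 0x50D7
s_5 = Round(s_4, k_4) = 0xCBC4

0xCBC4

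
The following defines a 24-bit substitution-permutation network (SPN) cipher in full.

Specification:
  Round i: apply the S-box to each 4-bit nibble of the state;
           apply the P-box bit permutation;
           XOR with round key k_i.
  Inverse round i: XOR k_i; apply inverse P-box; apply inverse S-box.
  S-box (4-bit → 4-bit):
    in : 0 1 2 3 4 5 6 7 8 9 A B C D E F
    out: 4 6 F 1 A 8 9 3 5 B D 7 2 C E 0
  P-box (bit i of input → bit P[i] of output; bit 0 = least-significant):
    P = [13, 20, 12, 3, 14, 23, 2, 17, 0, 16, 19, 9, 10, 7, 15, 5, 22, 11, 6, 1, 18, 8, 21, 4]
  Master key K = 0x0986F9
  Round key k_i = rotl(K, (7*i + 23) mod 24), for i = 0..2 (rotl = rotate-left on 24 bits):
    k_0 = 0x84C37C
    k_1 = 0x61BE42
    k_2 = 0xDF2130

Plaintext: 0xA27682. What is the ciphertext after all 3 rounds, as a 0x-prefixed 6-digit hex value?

0x93494D

s_0 = plaintext = 0xA27682
s_1 = Round(s_0, k_0) = 0xF0BDA3
s_2 = Round(s_1, k_1) = 0x6B5886
s_3 = Round(s_2, k_2) = 0x93494D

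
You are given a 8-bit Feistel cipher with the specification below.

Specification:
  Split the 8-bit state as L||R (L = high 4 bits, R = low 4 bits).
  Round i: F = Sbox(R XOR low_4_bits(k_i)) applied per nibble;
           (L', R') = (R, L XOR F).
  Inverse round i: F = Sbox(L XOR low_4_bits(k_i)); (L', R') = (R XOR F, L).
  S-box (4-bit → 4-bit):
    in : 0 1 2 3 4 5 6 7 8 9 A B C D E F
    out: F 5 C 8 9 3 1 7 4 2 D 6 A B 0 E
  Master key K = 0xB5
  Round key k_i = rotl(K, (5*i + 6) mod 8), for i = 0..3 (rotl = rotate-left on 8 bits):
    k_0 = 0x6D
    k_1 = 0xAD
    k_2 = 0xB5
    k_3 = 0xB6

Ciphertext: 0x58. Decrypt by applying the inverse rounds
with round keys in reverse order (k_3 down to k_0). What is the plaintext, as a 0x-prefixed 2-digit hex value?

s_0 = ciphertext = 0x58
s_1 = InvRound(s_0, k_3) = 0x05
s_2 = InvRound(s_1, k_2) = 0x60
s_3 = InvRound(s_2, k_1) = 0x66
s_4 = InvRound(s_3, k_0) = 0x06

0x06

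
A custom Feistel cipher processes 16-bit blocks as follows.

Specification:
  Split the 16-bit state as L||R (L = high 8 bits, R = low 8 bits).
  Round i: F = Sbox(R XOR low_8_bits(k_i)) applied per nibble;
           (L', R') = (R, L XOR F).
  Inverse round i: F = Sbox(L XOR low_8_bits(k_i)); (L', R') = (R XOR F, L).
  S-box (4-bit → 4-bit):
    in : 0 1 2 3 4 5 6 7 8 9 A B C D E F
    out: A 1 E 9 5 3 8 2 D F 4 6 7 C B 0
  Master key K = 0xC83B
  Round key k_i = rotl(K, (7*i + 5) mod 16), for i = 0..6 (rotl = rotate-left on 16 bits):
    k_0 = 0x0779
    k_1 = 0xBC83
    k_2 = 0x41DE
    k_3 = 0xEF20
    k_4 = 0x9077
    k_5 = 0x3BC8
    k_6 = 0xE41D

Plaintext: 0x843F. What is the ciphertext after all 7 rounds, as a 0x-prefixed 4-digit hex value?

0x190D

s_0 = plaintext = 0x843F
s_1 = Round(s_0, k_0) = 0x3FDC
s_2 = Round(s_1, k_1) = 0xDC0F
s_3 = Round(s_2, k_2) = 0x0F1D
s_4 = Round(s_3, k_3) = 0x1D93
s_5 = Round(s_4, k_4) = 0x93A8
s_6 = Round(s_5, k_5) = 0xA819
s_7 = Round(s_6, k_6) = 0x190D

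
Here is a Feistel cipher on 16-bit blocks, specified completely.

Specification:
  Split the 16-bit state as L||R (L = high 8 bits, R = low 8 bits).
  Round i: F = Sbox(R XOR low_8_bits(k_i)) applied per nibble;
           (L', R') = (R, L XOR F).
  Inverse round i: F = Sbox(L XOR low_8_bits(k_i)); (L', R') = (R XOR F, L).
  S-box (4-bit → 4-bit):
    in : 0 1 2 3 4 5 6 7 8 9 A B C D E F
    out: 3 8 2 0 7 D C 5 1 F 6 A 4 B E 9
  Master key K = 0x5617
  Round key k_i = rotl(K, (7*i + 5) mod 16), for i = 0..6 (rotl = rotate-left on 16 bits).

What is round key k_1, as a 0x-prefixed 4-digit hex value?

0x7561

K = 0x5617
k_0 = rotl(K, (7*0+5) mod 16) = rotl(K, 5) = 0xC2EA
k_1 = rotl(K, (7*1+5) mod 16) = rotl(K, 12) = 0x7561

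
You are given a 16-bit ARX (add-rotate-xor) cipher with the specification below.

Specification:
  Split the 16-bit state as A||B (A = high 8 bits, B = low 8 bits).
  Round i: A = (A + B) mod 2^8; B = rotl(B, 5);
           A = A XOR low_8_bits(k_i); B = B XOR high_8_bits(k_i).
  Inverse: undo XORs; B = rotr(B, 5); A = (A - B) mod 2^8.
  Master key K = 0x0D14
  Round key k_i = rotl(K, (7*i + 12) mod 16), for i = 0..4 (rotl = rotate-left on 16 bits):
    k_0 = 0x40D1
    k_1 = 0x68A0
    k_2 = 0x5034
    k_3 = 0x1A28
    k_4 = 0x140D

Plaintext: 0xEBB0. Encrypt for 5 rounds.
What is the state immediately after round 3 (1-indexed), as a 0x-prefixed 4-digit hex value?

s_0 = plaintext = 0xEBB0
s_1 = Round(s_0, k_0) = 0x4A56
s_2 = Round(s_1, k_1) = 0x00A2
s_3 = Round(s_2, k_2) = 0x9604
s_4 = Round(s_3, k_3) = 0xB29A
s_5 = Round(s_4, k_4) = 0x4147

0x9604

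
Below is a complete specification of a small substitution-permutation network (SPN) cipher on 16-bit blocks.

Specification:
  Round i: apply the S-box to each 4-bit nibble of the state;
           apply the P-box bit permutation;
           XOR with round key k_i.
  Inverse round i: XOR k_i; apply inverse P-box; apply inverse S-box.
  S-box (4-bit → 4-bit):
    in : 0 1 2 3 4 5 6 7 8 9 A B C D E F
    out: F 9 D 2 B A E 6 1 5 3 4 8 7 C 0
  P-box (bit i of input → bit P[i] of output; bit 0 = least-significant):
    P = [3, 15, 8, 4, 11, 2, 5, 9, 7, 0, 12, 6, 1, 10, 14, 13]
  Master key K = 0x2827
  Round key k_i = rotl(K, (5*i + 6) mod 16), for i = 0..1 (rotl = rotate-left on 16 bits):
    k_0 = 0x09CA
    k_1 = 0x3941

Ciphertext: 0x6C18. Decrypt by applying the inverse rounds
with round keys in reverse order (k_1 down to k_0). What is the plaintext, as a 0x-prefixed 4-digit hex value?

0x6B22

s_0 = ciphertext = 0x6C18
s_1 = InvRound(s_0, k_1) = 0x76F2
s_2 = InvRound(s_1, k_0) = 0x6B22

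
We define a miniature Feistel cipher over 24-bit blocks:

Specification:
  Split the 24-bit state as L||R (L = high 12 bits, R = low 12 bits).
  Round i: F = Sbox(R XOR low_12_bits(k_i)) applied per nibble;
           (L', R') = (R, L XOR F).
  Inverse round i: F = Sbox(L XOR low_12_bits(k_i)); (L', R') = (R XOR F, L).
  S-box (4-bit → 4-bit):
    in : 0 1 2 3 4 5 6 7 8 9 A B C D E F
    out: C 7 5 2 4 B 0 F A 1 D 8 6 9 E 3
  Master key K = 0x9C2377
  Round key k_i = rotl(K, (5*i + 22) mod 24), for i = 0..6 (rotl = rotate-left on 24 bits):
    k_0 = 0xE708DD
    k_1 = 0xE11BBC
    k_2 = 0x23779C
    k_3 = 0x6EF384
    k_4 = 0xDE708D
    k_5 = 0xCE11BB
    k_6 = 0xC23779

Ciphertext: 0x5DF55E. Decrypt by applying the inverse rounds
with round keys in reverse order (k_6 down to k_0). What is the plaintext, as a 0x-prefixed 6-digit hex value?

s_0 = ciphertext = 0x5DF55E
s_1 = InvRound(s_0, k_6) = 0x08E5DF
s_2 = InvRound(s_1, k_5) = 0x2F408E
s_3 = InvRound(s_2, k_4) = 0x57F2F4
s_4 = InvRound(s_3, k_3) = 0x2CC57F
s_5 = InvRound(s_4, k_2) = 0xEC32CC
s_6 = InvRound(s_5, k_1) = 0x93FEC3
s_7 = InvRound(s_6, k_0) = 0x92693F

0x92693F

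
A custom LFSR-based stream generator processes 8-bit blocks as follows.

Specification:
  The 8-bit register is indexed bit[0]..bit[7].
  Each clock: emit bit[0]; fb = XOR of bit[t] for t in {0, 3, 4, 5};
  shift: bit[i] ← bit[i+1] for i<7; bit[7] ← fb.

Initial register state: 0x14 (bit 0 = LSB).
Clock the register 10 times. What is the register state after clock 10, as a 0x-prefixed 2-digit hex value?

0x3F

reg_0 = 0x14
clock 1: out=0, reg = 0x8A
clock 2: out=0, reg = 0xC5
clock 3: out=1, reg = 0xE2
clock 4: out=0, reg = 0xF1
clock 5: out=1, reg = 0xF8
clock 6: out=0, reg = 0xFC
clock 7: out=0, reg = 0xFE
clock 8: out=0, reg = 0xFF
clock 9: out=1, reg = 0x7F
clock 10: out=1, reg = 0x3F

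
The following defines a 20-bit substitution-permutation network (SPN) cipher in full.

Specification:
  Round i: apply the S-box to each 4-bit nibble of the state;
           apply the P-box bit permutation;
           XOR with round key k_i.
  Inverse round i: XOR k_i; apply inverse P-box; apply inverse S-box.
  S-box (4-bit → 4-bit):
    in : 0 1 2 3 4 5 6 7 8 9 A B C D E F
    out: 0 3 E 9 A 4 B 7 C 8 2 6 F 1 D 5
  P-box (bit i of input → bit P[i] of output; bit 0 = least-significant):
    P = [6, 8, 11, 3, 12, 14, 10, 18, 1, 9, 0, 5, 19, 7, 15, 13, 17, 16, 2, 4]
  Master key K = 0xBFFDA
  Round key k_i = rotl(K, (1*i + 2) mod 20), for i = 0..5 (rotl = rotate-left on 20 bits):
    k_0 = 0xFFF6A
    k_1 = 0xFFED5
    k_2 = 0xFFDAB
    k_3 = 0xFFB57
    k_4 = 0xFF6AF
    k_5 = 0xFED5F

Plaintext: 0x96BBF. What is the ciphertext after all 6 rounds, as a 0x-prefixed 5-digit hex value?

0xA5417

s_0 = plaintext = 0x96BBF
s_1 = Round(s_0, k_0) = 0x791BB
s_2 = Round(s_1, k_1) = 0xC91D3
s_3 = Round(s_2, k_2) = 0xCCFF5
s_4 = Round(s_3, k_3) = 0x447C0
s_5 = Round(s_4, k_4) = 0xA803C
s_6 = Round(s_5, k_5) = 0xA5417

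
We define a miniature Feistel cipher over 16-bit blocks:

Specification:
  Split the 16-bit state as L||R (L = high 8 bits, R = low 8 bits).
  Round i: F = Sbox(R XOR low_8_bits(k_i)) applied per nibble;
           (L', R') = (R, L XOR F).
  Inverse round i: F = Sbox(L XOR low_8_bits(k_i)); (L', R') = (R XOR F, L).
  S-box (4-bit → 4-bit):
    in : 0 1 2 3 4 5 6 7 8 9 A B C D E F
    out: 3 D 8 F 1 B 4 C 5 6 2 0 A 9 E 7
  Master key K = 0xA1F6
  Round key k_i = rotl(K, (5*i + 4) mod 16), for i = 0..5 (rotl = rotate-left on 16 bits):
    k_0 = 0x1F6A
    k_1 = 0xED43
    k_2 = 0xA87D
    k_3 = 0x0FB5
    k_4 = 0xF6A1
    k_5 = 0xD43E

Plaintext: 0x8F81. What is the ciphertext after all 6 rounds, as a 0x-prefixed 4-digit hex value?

s_0 = plaintext = 0x8F81
s_1 = Round(s_0, k_0) = 0x816F
s_2 = Round(s_1, k_1) = 0x6F0B
s_3 = Round(s_2, k_2) = 0x0BAB
s_4 = Round(s_3, k_3) = 0xABD5
s_5 = Round(s_4, k_4) = 0xD56A
s_6 = Round(s_5, k_5) = 0x6A64

0x6A64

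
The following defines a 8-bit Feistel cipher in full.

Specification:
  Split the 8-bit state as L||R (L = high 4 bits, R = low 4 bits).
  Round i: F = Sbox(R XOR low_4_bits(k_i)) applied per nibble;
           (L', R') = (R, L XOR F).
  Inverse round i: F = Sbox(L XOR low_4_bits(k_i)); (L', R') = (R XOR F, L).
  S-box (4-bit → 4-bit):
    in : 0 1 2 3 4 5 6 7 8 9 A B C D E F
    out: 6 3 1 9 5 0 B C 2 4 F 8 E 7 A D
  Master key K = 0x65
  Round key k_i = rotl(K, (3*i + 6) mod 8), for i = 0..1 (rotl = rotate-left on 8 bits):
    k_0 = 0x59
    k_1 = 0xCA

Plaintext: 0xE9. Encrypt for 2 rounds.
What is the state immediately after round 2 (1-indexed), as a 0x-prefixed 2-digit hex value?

0x88

s_0 = plaintext = 0xE9
s_1 = Round(s_0, k_0) = 0x98
s_2 = Round(s_1, k_1) = 0x88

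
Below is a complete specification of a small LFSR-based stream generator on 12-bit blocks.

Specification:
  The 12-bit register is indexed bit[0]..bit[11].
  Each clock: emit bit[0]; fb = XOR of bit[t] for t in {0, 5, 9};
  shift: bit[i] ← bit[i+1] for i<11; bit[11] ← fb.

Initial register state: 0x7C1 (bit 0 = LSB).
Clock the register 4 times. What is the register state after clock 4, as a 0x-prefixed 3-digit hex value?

0xC7C

reg_0 = 0x7C1
clock 1: out=1, reg = 0x3E0
clock 2: out=0, reg = 0x1F0
clock 3: out=0, reg = 0x8F8
clock 4: out=0, reg = 0xC7C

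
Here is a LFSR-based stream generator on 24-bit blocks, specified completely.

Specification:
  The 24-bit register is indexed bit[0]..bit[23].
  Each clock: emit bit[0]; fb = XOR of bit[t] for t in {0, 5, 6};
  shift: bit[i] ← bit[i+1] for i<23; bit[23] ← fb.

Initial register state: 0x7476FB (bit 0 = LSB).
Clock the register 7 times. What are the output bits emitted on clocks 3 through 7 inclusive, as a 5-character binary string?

01111

reg_0 = 0x7476FB
clock 1: out=1, reg = 0xBA3B7D
clock 2: out=1, reg = 0xDD1DBE
clock 3: out=0, reg = 0xEE8EDF
clock 4: out=1, reg = 0x77476F
clock 5: out=1, reg = 0xBBA3B7
clock 6: out=1, reg = 0x5DD1DB
clock 7: out=1, reg = 0x2EE8ED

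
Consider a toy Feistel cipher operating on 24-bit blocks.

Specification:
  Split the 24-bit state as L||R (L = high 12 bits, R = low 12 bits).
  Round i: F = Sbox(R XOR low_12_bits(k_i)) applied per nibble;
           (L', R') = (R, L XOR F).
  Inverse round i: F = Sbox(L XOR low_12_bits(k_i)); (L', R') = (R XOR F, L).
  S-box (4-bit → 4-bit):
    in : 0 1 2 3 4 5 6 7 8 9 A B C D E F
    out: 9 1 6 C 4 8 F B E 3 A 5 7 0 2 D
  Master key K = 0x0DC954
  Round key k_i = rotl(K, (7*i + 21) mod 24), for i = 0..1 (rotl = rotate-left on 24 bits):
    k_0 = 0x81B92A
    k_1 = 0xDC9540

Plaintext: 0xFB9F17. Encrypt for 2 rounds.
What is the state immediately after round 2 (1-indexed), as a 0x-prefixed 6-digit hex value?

0x0797D4

s_0 = plaintext = 0xFB9F17
s_1 = Round(s_0, k_0) = 0xF17079
s_2 = Round(s_1, k_1) = 0x0797D4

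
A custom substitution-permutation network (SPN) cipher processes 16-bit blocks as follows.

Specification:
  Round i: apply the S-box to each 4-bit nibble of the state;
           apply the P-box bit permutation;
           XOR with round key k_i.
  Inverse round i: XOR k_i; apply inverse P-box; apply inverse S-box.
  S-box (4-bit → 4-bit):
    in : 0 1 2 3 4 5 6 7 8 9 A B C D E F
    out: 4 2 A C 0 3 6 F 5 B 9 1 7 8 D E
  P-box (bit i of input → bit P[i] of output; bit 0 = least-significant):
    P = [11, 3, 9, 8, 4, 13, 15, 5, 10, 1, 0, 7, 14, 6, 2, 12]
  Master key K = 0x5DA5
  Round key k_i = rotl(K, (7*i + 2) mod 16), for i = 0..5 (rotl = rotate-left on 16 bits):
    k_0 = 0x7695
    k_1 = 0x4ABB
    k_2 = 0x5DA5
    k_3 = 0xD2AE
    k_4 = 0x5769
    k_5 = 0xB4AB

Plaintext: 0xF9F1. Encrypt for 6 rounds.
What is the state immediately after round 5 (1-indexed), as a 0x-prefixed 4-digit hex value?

0xC7B5

s_0 = plaintext = 0xF9F1
s_1 = Round(s_0, k_0) = 0xC27B
s_2 = Round(s_1, k_1) = 0xA24D
s_3 = Round(s_2, k_2) = 0x0C27
s_4 = Round(s_3, k_3) = 0xFD81
s_5 = Round(s_4, k_4) = 0xC7B5
s_6 = Round(s_5, k_5) = 0xF874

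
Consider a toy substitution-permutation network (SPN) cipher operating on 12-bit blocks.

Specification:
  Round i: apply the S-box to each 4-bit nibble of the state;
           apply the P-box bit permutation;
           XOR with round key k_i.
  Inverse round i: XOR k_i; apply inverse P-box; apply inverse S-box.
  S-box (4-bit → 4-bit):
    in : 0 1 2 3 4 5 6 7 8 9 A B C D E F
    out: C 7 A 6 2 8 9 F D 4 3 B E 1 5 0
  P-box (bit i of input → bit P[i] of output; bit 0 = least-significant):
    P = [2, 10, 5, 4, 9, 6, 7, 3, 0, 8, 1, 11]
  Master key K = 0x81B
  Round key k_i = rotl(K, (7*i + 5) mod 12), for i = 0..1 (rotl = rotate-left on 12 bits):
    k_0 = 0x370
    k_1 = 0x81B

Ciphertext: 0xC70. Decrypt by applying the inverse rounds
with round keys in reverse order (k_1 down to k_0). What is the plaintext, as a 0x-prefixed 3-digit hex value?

0x742

s_0 = ciphertext = 0xC70
s_1 = InvRound(s_0, k_1) = 0xE23
s_2 = InvRound(s_1, k_0) = 0x742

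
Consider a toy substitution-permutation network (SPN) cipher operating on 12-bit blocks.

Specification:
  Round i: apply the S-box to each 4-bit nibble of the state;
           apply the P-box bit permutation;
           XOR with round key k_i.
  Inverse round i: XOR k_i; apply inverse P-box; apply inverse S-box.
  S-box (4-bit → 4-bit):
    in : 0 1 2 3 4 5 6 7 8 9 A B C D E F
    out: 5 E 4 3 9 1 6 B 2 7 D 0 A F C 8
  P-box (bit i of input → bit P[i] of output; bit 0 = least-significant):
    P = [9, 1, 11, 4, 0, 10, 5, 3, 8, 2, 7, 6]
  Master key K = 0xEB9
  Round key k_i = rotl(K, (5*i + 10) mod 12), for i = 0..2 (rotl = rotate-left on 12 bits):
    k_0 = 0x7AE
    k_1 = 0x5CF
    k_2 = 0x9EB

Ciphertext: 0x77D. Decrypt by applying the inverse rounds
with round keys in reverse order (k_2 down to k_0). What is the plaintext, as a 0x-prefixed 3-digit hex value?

s_0 = ciphertext = 0x77D
s_1 = InvRound(s_0, k_2) = 0x68D
s_2 = InvRound(s_1, k_1) = 0x4B3
s_3 = InvRound(s_2, k_0) = 0x344

0x344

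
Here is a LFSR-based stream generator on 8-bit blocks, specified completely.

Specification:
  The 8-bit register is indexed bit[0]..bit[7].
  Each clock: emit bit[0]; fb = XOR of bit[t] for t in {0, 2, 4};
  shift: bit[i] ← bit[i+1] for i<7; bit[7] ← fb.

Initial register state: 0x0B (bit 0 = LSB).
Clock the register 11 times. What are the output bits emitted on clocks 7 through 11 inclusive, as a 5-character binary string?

reg_0 = 0x0B
clock 1: out=1, reg = 0x85
clock 2: out=1, reg = 0x42
clock 3: out=0, reg = 0x21
clock 4: out=1, reg = 0x90
clock 5: out=0, reg = 0xC8
clock 6: out=0, reg = 0x64
clock 7: out=0, reg = 0xB2
clock 8: out=0, reg = 0xD9
clock 9: out=1, reg = 0x6C
clock 10: out=0, reg = 0xB6
clock 11: out=0, reg = 0x5B

00100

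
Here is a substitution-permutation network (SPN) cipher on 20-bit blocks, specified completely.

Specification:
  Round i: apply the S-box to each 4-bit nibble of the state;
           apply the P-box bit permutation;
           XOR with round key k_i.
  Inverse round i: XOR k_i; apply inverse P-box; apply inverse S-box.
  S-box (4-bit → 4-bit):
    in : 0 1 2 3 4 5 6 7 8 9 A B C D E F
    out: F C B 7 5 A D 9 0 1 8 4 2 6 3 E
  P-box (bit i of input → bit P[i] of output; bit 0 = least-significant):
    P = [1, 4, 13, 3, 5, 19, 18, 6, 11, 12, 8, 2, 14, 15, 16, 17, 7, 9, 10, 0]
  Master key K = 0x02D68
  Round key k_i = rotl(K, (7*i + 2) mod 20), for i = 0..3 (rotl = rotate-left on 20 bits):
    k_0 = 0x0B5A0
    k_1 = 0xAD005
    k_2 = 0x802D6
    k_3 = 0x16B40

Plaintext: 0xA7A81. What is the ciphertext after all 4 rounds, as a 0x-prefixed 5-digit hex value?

0xB33C1

s_0 = plaintext = 0xA7A81
s_1 = Round(s_0, k_0) = 0x2D5AD
s_2 = Round(s_1, k_1) = 0xB62D0
s_3 = Round(s_2, k_2) = 0x77EC8
s_4 = Round(s_3, k_3) = 0xB33C1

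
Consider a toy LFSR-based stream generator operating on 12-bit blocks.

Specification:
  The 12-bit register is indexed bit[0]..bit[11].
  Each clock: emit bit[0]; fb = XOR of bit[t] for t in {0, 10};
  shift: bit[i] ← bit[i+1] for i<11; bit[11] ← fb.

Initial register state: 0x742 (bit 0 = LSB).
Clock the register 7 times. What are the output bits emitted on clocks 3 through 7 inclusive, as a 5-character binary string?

reg_0 = 0x742
clock 1: out=0, reg = 0xBA1
clock 2: out=1, reg = 0xDD0
clock 3: out=0, reg = 0xEE8
clock 4: out=0, reg = 0xF74
clock 5: out=0, reg = 0xFBA
clock 6: out=0, reg = 0xFDD
clock 7: out=1, reg = 0x7EE

00001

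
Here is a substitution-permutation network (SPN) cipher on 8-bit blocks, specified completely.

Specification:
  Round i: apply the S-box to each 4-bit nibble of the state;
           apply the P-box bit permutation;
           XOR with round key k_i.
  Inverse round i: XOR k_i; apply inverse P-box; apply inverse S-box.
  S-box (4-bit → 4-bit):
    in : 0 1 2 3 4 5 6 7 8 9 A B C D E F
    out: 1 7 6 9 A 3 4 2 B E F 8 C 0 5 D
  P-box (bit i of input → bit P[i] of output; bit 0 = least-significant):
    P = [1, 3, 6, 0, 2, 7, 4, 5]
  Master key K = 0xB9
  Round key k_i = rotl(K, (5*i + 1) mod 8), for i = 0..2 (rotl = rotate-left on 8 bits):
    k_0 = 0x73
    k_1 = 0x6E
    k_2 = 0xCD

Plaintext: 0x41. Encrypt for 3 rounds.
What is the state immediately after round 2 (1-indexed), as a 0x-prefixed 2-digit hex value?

s_0 = plaintext = 0x41
s_1 = Round(s_0, k_0) = 0x99
s_2 = Round(s_1, k_1) = 0x97
s_3 = Round(s_2, k_2) = 0x75

0x97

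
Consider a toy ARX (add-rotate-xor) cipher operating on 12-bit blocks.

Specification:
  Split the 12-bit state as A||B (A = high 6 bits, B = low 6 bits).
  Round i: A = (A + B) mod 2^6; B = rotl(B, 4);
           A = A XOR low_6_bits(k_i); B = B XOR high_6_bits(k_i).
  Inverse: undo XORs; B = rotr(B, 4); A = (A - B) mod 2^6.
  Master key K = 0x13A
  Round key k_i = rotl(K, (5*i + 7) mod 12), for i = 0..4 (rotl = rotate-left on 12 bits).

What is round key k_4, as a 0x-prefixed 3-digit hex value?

K = 0x13A
k_0 = rotl(K, (5*0+7) mod 12) = rotl(K, 7) = 0xD09
k_1 = rotl(K, (5*1+7) mod 12) = rotl(K, 0) = 0x13A
k_2 = rotl(K, (5*2+7) mod 12) = rotl(K, 5) = 0x742
k_3 = rotl(K, (5*3+7) mod 12) = rotl(K, 10) = 0x84E
k_4 = rotl(K, (5*4+7) mod 12) = rotl(K, 3) = 0x9D0

0x9D0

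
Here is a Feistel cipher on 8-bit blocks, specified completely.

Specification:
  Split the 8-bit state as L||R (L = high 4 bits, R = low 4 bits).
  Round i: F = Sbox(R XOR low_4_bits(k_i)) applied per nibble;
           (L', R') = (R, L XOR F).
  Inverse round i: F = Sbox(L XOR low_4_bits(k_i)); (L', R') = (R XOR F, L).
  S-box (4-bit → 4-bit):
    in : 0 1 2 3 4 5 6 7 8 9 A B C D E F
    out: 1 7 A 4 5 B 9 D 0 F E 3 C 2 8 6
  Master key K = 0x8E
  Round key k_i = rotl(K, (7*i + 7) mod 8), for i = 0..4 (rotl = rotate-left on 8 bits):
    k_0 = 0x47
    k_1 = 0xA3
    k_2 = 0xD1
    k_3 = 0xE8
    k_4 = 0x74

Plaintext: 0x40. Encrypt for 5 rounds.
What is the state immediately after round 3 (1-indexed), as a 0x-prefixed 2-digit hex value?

0xEF

s_0 = plaintext = 0x40
s_1 = Round(s_0, k_0) = 0x09
s_2 = Round(s_1, k_1) = 0x9E
s_3 = Round(s_2, k_2) = 0xEF
s_4 = Round(s_3, k_3) = 0xF3
s_5 = Round(s_4, k_4) = 0x32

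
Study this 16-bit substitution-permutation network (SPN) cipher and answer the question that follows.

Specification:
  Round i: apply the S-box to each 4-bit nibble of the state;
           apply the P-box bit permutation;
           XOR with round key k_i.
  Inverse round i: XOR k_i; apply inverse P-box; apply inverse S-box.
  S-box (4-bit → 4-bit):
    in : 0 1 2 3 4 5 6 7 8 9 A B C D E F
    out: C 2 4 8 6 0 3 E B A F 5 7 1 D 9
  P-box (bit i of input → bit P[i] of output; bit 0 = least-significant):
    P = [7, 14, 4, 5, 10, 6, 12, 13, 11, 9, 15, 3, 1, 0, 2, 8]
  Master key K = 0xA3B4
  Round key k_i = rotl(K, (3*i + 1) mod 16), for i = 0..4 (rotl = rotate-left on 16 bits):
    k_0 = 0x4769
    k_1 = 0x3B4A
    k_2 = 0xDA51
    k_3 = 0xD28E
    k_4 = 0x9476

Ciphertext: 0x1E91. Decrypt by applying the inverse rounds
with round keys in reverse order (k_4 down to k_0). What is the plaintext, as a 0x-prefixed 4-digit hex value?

s_0 = ciphertext = 0x1E91
s_1 = InvRound(s_0, k_4) = 0xCC1F
s_2 = InvRound(s_1, k_3) = 0x16BB
s_3 = InvRound(s_2, k_2) = 0xDE68
s_4 = InvRound(s_3, k_1) = 0xF2F9
s_5 = InvRound(s_4, k_0) = 0x32EB

0x32EB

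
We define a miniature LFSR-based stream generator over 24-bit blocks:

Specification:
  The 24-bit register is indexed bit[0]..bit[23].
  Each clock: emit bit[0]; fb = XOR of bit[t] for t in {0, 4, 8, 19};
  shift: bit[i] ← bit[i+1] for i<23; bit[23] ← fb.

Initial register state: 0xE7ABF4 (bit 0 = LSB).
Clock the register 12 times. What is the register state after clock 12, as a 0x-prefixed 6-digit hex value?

reg_0 = 0xE7ABF4
clock 1: out=0, reg = 0x73D5FA
clock 2: out=0, reg = 0x39EAFD
clock 3: out=1, reg = 0x9CF57E
clock 4: out=0, reg = 0xCE7ABF
clock 5: out=1, reg = 0xE73D5F
clock 6: out=1, reg = 0xF39EAF
clock 7: out=1, reg = 0xF9CF57
clock 8: out=1, reg = 0x7CE7AB
clock 9: out=1, reg = 0xBE73D5
clock 10: out=1, reg = 0x5F39EA
clock 11: out=0, reg = 0x2F9CF5
clock 12: out=1, reg = 0x97CE7A

0x97CE7A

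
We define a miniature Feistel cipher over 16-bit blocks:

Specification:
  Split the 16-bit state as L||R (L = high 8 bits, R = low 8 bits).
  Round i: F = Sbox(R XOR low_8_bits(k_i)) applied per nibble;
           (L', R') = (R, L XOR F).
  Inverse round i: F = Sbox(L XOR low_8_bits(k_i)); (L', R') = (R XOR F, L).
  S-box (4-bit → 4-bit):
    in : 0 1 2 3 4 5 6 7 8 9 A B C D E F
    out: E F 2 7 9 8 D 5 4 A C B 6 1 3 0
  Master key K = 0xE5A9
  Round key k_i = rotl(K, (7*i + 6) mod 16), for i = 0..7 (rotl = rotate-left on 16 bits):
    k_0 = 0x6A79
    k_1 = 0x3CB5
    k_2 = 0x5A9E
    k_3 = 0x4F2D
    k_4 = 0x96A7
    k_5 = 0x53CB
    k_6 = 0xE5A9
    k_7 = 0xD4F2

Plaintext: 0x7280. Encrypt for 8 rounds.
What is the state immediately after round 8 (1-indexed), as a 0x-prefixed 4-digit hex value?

s_0 = plaintext = 0x7280
s_1 = Round(s_0, k_0) = 0x8078
s_2 = Round(s_1, k_1) = 0x78E1
s_3 = Round(s_2, k_2) = 0xE128
s_4 = Round(s_3, k_3) = 0x2809
s_5 = Round(s_4, k_4) = 0x09EB
s_6 = Round(s_5, k_5) = 0xEB27
s_7 = Round(s_6, k_6) = 0x27A8
s_8 = Round(s_7, k_7) = 0xA8AB

0xA8AB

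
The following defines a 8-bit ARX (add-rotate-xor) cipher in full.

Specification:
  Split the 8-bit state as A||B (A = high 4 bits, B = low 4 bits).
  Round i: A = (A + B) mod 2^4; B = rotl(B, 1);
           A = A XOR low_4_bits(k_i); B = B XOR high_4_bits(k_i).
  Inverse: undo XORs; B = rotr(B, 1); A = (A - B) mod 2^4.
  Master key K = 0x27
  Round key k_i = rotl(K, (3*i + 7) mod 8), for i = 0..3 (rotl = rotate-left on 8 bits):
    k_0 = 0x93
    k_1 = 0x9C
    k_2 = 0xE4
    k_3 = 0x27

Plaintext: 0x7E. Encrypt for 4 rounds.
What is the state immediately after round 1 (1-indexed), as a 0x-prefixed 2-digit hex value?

0x64

s_0 = plaintext = 0x7E
s_1 = Round(s_0, k_0) = 0x64
s_2 = Round(s_1, k_1) = 0x61
s_3 = Round(s_2, k_2) = 0x3C
s_4 = Round(s_3, k_3) = 0x8B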